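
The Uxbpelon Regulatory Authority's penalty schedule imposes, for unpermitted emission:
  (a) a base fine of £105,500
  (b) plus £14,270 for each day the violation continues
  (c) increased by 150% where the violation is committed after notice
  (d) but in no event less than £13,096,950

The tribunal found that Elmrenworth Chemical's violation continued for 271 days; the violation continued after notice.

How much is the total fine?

Per-day component: 271 × £14,270 = £3,867,170
Base plus per-day: £105,500 + £3,867,170 = £3,972,670
Enhancement: 150% of £3,972,670 = £5,959,005
Enhanced fine: £3,972,670 + £5,959,005 = £9,931,675
Minimum £13,096,950: £9,931,675 is below the minimum → £13,096,950

£13,096,950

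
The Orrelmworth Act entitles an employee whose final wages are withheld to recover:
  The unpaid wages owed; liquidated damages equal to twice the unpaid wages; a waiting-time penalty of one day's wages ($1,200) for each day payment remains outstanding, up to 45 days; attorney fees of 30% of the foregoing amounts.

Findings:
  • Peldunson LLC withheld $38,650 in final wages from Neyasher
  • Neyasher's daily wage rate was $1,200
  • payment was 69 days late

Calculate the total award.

Doubled: 2 × $38,650 = $77,300
Penalty days: min(69, 45) = 45
Waiting-time penalty: 45 × $1,200 = $54,000
Subtotal: $38,650 + $77,300 + $54,000 = $169,950
Attorney fees: 30% of $169,950 = $50,985
Total award: $169,950 + $50,985 = $220,935

Total award: $220,935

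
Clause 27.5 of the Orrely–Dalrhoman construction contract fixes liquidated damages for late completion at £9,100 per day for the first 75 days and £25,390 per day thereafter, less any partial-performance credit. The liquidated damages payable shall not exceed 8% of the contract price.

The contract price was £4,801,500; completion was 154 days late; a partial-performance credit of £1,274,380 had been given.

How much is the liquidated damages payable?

£384,120

First 75 days: 75 × £9,100 = £682,500
Remaining days: (154 − 75) × £25,390 = £2,005,810
Accrued per-day damages: £682,500 + £2,005,810 = £2,688,310
Less partial-performance credit: £2,688,310 − £1,274,380 = £1,413,930
Cap: 8% of £4,801,500 = £384,120
Cap at £384,120: £1,413,930 exceeds the cap → £384,120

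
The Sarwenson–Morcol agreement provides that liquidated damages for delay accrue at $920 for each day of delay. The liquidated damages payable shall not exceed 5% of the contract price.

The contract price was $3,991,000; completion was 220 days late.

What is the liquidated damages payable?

Per-day damages: 220 × $920 = $202,400
Cap: 5% of $3,991,000 = $199,550
Cap at $199,550: $202,400 exceeds the cap → $199,550

$199,550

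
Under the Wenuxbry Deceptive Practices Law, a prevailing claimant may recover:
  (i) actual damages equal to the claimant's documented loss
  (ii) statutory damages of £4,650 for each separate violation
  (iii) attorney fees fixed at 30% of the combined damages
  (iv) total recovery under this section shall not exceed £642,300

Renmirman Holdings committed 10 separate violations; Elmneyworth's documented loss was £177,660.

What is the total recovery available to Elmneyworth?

£291,408

Statutory damages: 10 × £4,650 = £46,500
Combined damages: £177,660 + £46,500 = £224,160
Attorney fees: 30% of £224,160 = £67,248
Total before cap: £224,160 + £67,248 = £291,408
Cap at £642,300: £291,408 is within the cap, no reduction.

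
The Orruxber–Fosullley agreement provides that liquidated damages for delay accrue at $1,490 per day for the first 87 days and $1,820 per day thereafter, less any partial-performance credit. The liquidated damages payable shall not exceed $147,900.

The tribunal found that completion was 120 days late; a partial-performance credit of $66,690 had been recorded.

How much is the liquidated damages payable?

First 87 days: 87 × $1,490 = $129,630
Remaining days: (120 − 87) × $1,820 = $60,060
Accrued per-day damages: $129,630 + $60,060 = $189,690
Less partial-performance credit: $189,690 − $66,690 = $123,000
Cap at $147,900: $123,000 is within the cap, no reduction.

$123,000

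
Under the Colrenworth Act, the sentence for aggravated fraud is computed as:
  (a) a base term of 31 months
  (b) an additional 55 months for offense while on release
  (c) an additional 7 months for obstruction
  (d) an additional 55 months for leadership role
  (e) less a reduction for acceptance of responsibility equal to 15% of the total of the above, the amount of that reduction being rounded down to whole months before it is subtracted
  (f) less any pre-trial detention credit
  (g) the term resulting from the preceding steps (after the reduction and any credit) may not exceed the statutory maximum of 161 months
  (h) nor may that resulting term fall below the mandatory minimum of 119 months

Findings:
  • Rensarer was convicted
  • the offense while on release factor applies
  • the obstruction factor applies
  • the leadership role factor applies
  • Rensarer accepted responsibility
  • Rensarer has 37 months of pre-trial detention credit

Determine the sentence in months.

Offense while on release enhancement: +55 months
Obstruction enhancement: +7 months
Leadership role enhancement: +55 months
Adjusted term: 31 months + 55 months + 7 months + 55 months = 148 months
Acceptance of responsibility reduction: 15% of 148 months = 22 months (rounded down)
After reduction: 148 − 22 = 126 months
Less pre-trial detention credit: 126 months − 37 months = 89 months
Cap at 161 months: 89 months is within the cap, no reduction.
Minimum 119 months: 89 months is below the minimum → 119 months

119 months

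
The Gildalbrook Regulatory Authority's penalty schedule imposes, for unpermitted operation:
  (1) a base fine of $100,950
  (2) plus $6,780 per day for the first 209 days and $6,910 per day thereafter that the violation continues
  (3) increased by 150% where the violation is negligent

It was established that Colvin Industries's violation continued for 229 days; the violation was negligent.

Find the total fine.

First 209 days: 209 × $6,780 = $1,417,020
Remaining days: (229 − 209) × $6,910 = $138,200
Per-day component: $1,417,020 + $138,200 = $1,555,220
Base plus per-day: $100,950 + $1,555,220 = $1,656,170
Enhancement: 150% of $1,656,170 = $2,484,255
Enhanced fine: $1,656,170 + $2,484,255 = $4,140,425

Civil penalty: $4,140,425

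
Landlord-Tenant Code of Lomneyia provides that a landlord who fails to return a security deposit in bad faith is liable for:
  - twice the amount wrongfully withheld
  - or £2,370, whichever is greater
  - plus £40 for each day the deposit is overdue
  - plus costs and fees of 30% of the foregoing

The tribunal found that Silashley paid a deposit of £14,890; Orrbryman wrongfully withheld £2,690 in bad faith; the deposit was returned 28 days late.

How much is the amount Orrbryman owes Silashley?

Doubled: 2 × £2,690 = £5,380
Minimum £2,370: £5,380 meets the minimum, no increase.
Late-return penalty: 28 × £40 = £1,120
Damages plus late penalty: £5,380 + £1,120 = £6,500
Costs and fees: 30% of £6,500 = £1,950
Total recovery: £6,500 + £1,950 = £8,450

£8,450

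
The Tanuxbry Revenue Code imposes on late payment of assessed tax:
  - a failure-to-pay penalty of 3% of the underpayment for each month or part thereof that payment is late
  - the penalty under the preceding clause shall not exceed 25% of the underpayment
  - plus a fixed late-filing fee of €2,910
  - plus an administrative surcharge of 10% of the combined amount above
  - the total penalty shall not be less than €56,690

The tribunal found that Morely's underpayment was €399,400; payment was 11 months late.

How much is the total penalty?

Accrued rate: 3% × 11 = 33%, capped at 25% → 25%
Failure-to-pay penalty: 25% of €399,400 = €99,850
Penalty before surcharge: €99,850 + €2,910 = €102,760
Administrative surcharge: 10% of €102,760 = €10,276
Total penalty: €102,760 + €10,276 = €113,036
Minimum €56,690: €113,036 meets the minimum, no increase.

€113,036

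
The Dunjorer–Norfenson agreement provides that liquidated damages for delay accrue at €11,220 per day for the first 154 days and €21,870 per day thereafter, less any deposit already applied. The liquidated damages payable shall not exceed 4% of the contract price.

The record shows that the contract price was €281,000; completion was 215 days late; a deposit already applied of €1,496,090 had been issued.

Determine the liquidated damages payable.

Liquidated damages: €11,240

First 154 days: 154 × €11,220 = €1,727,880
Remaining days: (215 − 154) × €21,870 = €1,334,070
Accrued per-day damages: €1,727,880 + €1,334,070 = €3,061,950
Less deposit already applied: €3,061,950 − €1,496,090 = €1,565,860
Cap: 4% of €281,000 = €11,240
Cap at €11,240: €1,565,860 exceeds the cap → €11,240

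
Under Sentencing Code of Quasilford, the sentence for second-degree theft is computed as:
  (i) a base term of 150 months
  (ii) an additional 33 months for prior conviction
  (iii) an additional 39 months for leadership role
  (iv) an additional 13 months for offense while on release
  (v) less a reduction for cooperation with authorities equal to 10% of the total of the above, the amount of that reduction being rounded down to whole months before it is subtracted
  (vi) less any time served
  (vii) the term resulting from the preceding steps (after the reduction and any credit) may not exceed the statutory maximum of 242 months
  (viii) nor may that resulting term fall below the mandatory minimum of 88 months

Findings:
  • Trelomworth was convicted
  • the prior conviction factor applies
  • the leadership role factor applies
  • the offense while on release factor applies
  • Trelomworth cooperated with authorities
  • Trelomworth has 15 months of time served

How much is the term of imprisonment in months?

197 months

Prior conviction enhancement: +33 months
Leadership role enhancement: +39 months
Offense while on release enhancement: +13 months
Adjusted term: 150 months + 33 months + 39 months + 13 months = 235 months
Cooperation with authorities reduction: 10% of 235 months = 23 months (rounded down)
After reduction: 235 − 23 = 212 months
Less time served: 212 months − 15 months = 197 months
Cap at 242 months: 197 months is within the cap, no reduction.
Minimum 88 months: 197 months meets the minimum, no increase.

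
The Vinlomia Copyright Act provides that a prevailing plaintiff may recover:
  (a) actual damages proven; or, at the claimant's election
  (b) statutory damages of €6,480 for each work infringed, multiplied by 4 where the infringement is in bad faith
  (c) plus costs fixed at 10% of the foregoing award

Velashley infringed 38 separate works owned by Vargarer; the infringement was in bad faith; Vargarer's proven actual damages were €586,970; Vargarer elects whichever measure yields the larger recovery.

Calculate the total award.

Award: €1,083,456

Statutory damages: 38 × €6,480 = €246,240
Multiplied by 4: 4 × €246,240 = €984,960
Greater of actual damages (€586,970) or enhanced statutory damages (€984,960): €984,960
Costs: 10% of €984,960 = €98,496
Award plus costs: €984,960 + €98,496 = €1,083,456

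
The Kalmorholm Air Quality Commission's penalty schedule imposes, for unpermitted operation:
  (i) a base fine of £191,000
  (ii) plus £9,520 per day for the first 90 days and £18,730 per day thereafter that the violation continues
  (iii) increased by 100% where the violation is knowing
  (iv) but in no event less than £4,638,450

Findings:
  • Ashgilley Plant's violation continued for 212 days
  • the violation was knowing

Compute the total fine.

First 90 days: 90 × £9,520 = £856,800
Remaining days: (212 − 90) × £18,730 = £2,285,060
Per-day component: £856,800 + £2,285,060 = £3,141,860
Base plus per-day: £191,000 + £3,141,860 = £3,332,860
Enhancement: 100% of £3,332,860 = £3,332,860
Enhanced fine: £3,332,860 + £3,332,860 = £6,665,720
Minimum £4,638,450: £6,665,720 meets the minimum, no increase.

£6,665,720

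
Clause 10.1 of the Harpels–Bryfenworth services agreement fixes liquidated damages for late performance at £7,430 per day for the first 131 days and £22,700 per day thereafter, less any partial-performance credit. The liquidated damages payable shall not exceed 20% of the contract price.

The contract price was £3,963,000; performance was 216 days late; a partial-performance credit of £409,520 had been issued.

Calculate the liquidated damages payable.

£792,600

First 131 days: 131 × £7,430 = £973,330
Remaining days: (216 − 131) × £22,700 = £1,929,500
Accrued per-day damages: £973,330 + £1,929,500 = £2,902,830
Less partial-performance credit: £2,902,830 − £409,520 = £2,493,310
Cap: 20% of £3,963,000 = £792,600
Cap at £792,600: £2,493,310 exceeds the cap → £792,600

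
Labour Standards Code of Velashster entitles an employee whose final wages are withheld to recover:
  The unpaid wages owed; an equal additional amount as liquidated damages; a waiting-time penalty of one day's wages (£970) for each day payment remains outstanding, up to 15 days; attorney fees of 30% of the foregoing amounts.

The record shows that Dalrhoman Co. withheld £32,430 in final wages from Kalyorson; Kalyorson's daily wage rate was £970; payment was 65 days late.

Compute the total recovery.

Liquidated damages (equal amount): £32,430
Penalty days: min(65, 15) = 15
Waiting-time penalty: 15 × £970 = £14,550
Subtotal: £32,430 + £32,430 + £14,550 = £79,410
Attorney fees: 30% of £79,410 = £23,823
Total award: £79,410 + £23,823 = £103,233

£103,233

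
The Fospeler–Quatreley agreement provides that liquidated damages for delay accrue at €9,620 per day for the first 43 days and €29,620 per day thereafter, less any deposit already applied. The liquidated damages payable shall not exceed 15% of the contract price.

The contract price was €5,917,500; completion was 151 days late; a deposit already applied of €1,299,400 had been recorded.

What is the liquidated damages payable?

First 43 days: 43 × €9,620 = €413,660
Remaining days: (151 − 43) × €29,620 = €3,198,960
Accrued per-day damages: €413,660 + €3,198,960 = €3,612,620
Less deposit already applied: €3,612,620 − €1,299,400 = €2,313,220
Cap: 15% of €5,917,500 = €887,625
Cap at €887,625: €2,313,220 exceeds the cap → €887,625

Liquidated damages: €887,625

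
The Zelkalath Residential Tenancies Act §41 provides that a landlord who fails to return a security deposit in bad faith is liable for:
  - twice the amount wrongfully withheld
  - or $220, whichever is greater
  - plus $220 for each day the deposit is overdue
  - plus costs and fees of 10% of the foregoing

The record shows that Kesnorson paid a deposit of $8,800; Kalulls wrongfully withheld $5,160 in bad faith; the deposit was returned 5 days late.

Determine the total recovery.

$12,562

Doubled: 2 × $5,160 = $10,320
Minimum $220: $10,320 meets the minimum, no increase.
Late-return penalty: 5 × $220 = $1,100
Damages plus late penalty: $10,320 + $1,100 = $11,420
Costs and fees: 10% of $11,420 = $1,142
Total recovery: $11,420 + $1,142 = $12,562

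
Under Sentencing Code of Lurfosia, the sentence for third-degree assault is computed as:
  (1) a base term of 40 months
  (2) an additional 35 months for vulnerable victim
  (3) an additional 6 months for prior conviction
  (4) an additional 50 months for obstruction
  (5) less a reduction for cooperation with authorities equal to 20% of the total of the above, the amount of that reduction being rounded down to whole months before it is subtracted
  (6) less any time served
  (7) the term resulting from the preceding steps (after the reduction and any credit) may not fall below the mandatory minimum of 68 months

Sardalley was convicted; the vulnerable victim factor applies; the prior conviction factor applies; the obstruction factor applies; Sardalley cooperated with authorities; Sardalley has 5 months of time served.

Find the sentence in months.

Vulnerable victim enhancement: +35 months
Prior conviction enhancement: +6 months
Obstruction enhancement: +50 months
Adjusted term: 40 months + 35 months + 6 months + 50 months = 131 months
Cooperation with authorities reduction: 20% of 131 months = 26 months (rounded down)
After reduction: 131 − 26 = 105 months
Less time served: 105 months − 5 months = 100 months
Minimum 68 months: 100 months meets the minimum, no increase.

100 months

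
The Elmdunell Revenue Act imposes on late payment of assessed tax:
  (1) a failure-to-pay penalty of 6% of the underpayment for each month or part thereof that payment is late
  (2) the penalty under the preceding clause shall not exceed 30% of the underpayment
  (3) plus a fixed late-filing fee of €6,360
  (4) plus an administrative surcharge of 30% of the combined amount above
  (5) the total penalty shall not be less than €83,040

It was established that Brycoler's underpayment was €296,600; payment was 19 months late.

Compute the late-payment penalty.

€123,942

Accrued rate: 6% × 19 = 114%, capped at 30% → 30%
Failure-to-pay penalty: 30% of €296,600 = €88,980
Penalty before surcharge: €88,980 + €6,360 = €95,340
Administrative surcharge: 30% of €95,340 = €28,602
Total penalty: €95,340 + €28,602 = €123,942
Minimum €83,040: €123,942 meets the minimum, no increase.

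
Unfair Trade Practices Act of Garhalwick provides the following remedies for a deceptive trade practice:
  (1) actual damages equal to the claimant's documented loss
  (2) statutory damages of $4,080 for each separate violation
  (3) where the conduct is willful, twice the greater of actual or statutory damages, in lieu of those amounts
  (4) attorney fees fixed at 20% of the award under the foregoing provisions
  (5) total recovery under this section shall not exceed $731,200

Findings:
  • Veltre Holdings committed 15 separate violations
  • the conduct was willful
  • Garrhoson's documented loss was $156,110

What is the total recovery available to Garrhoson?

Statutory damages: 15 × $4,080 = $61,200
Greater of actual damages ($156,110) or statutory damages ($61,200): $156,110
Doubled: 2 × $156,110 = $312,220
Attorney fees: 20% of $312,220 = $62,444
Total before cap: $312,220 + $62,444 = $374,664
Cap at $731,200: $374,664 is within the cap, no reduction.

$374,664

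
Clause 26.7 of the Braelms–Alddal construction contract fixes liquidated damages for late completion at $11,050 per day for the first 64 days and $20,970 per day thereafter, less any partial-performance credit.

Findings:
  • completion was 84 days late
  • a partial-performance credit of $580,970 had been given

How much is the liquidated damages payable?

First 64 days: 64 × $11,050 = $707,200
Remaining days: (84 − 64) × $20,970 = $419,400
Accrued per-day damages: $707,200 + $419,400 = $1,126,600
Less partial-performance credit: $1,126,600 − $580,970 = $545,630

$545,630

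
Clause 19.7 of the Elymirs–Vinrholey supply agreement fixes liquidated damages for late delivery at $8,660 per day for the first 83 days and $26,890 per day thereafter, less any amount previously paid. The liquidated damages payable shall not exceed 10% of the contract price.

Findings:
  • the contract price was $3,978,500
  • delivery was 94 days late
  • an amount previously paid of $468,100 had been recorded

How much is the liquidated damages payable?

First 83 days: 83 × $8,660 = $718,780
Remaining days: (94 − 83) × $26,890 = $295,790
Accrued per-day damages: $718,780 + $295,790 = $1,014,570
Less amount previously paid: $1,014,570 − $468,100 = $546,470
Cap: 10% of $3,978,500 = $397,850
Cap at $397,850: $546,470 exceeds the cap → $397,850

$397,850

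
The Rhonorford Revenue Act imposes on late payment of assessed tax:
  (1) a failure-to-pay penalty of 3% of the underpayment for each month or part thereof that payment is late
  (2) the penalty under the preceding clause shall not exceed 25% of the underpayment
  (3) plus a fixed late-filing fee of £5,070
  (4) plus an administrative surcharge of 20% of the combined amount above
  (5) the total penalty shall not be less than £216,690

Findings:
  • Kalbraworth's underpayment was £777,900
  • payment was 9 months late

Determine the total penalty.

£239,454

Accrued rate: 3% × 9 = 27%, capped at 25% → 25%
Failure-to-pay penalty: 25% of £777,900 = £194,475
Penalty before surcharge: £194,475 + £5,070 = £199,545
Administrative surcharge: 20% of £199,545 = £39,909
Total penalty: £199,545 + £39,909 = £239,454
Minimum £216,690: £239,454 meets the minimum, no increase.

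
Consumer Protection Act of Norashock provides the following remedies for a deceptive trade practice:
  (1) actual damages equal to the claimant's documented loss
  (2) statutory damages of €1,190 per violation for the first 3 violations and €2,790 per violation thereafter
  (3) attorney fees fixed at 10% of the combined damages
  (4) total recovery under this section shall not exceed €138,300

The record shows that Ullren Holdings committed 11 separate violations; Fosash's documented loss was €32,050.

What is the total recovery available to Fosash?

First 3 violations: 3 × €1,190 = €3,570
Remaining violations: (11 − 3) × €2,790 = €22,320
Statutory damages: €3,570 + €22,320 = €25,890
Combined damages: €32,050 + €25,890 = €57,940
Attorney fees: 10% of €57,940 = €5,794
Total before cap: €57,940 + €5,794 = €63,734
Cap at €138,300: €63,734 is within the cap, no reduction.

€63,734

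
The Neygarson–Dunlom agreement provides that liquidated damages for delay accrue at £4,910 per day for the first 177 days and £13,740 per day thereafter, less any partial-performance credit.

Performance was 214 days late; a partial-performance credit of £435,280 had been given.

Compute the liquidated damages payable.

First 177 days: 177 × £4,910 = £869,070
Remaining days: (214 − 177) × £13,740 = £508,380
Accrued per-day damages: £869,070 + £508,380 = £1,377,450
Less partial-performance credit: £1,377,450 − £435,280 = £942,170

£942,170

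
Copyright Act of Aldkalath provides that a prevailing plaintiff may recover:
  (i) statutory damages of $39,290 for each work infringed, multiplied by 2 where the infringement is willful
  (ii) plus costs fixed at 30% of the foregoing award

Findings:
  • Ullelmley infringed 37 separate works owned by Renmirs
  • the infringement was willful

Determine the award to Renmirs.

$3,779,698

Statutory damages: 37 × $39,290 = $1,453,730
Doubled: 2 × $1,453,730 = $2,907,460
Costs: 30% of $2,907,460 = $872,238
Award plus costs: $2,907,460 + $872,238 = $3,779,698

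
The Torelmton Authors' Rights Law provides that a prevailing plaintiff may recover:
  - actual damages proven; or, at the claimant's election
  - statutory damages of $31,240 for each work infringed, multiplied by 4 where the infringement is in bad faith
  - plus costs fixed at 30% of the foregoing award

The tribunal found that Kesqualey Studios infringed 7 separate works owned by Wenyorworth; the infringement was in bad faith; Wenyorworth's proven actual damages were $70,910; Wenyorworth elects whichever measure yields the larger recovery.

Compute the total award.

$1,137,136

Statutory damages: 7 × $31,240 = $218,680
Multiplied by 4: 4 × $218,680 = $874,720
Greater of actual damages ($70,910) or enhanced statutory damages ($874,720): $874,720
Costs: 30% of $874,720 = $262,416
Award plus costs: $874,720 + $262,416 = $1,137,136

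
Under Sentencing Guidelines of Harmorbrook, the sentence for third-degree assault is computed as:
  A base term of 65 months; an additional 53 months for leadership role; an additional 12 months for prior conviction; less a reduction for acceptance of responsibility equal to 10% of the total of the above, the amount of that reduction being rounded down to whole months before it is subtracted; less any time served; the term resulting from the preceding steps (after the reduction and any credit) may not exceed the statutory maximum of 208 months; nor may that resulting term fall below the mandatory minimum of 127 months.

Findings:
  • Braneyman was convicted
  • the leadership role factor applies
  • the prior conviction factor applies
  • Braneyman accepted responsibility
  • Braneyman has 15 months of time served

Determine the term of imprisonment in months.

Leadership role enhancement: +53 months
Prior conviction enhancement: +12 months
Adjusted term: 65 months + 53 months + 12 months = 130 months
Acceptance of responsibility reduction: 10% of 130 months = 13 months (rounded down)
After reduction: 130 − 13 = 117 months
Less time served: 117 months − 15 months = 102 months
Cap at 208 months: 102 months is within the cap, no reduction.
Minimum 127 months: 102 months is below the minimum → 127 months

127 months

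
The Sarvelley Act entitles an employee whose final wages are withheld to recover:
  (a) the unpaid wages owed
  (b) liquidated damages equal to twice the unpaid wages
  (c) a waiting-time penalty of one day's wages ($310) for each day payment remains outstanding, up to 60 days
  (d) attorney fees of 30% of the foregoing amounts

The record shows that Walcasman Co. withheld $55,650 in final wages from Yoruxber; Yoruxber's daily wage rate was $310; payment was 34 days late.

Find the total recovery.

$230,737

Doubled: 2 × $55,650 = $111,300
Penalty days: min(34, 60) = 34
Waiting-time penalty: 34 × $310 = $10,540
Subtotal: $55,650 + $111,300 + $10,540 = $177,490
Attorney fees: 30% of $177,490 = $53,247
Total award: $177,490 + $53,247 = $230,737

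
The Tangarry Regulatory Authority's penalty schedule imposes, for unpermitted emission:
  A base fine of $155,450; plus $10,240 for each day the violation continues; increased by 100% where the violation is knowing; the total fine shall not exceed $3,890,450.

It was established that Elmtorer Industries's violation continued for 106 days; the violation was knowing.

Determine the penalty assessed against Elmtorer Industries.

Per-day component: 106 × $10,240 = $1,085,440
Base plus per-day: $155,450 + $1,085,440 = $1,240,890
Enhancement: 100% of $1,240,890 = $1,240,890
Enhanced fine: $1,240,890 + $1,240,890 = $2,481,780
Cap at $3,890,450: $2,481,780 is within the cap, no reduction.

$2,481,780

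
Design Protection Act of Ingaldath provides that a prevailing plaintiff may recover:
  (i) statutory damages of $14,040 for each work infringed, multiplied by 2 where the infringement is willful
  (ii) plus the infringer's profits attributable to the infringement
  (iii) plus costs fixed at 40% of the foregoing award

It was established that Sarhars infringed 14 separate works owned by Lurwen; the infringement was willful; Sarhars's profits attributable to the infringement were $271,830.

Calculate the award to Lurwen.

$930,930

Statutory damages: 14 × $14,040 = $196,560
Doubled: 2 × $196,560 = $393,120
Combined award: $393,120 + $271,830 = $664,950
Costs: 40% of $664,950 = $265,980
Award plus costs: $664,950 + $265,980 = $930,930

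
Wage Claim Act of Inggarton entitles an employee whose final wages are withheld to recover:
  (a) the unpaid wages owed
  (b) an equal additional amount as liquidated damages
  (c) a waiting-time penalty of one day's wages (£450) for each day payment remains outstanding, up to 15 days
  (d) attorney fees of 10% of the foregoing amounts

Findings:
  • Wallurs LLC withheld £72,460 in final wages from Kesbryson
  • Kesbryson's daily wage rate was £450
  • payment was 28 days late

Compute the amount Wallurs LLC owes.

Liquidated damages (equal amount): £72,460
Penalty days: min(28, 15) = 15
Waiting-time penalty: 15 × £450 = £6,750
Subtotal: £72,460 + £72,460 + £6,750 = £151,670
Attorney fees: 10% of £151,670 = £15,167
Total award: £151,670 + £15,167 = £166,837

Total award: £166,837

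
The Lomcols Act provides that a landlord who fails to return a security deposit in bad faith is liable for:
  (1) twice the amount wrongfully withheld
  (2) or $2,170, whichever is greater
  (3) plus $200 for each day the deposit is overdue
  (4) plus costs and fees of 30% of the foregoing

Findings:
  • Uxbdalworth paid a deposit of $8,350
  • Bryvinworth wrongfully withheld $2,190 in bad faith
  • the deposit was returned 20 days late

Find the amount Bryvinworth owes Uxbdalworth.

Doubled: 2 × $2,190 = $4,380
Minimum $2,170: $4,380 meets the minimum, no increase.
Late-return penalty: 20 × $200 = $4,000
Damages plus late penalty: $4,380 + $4,000 = $8,380
Costs and fees: 30% of $8,380 = $2,514
Total recovery: $8,380 + $2,514 = $10,894

$10,894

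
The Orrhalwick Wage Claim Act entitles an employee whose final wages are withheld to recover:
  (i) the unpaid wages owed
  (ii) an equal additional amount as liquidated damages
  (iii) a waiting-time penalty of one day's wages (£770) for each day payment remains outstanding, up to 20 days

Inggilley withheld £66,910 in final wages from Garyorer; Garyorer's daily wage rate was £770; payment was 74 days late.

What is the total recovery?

£149,220

Liquidated damages (equal amount): £66,910
Penalty days: min(74, 20) = 20
Waiting-time penalty: 20 × £770 = £15,400
Total award: £66,910 + £66,910 + £15,400 = £149,220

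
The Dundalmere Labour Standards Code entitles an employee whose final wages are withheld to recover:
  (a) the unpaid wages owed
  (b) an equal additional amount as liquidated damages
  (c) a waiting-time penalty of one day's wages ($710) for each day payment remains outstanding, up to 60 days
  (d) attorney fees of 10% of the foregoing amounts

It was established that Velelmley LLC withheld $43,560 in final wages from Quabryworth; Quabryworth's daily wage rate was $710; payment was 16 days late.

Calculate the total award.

Liquidated damages (equal amount): $43,560
Penalty days: min(16, 60) = 16
Waiting-time penalty: 16 × $710 = $11,360
Subtotal: $43,560 + $43,560 + $11,360 = $98,480
Attorney fees: 10% of $98,480 = $9,848
Total award: $98,480 + $9,848 = $108,328

$108,328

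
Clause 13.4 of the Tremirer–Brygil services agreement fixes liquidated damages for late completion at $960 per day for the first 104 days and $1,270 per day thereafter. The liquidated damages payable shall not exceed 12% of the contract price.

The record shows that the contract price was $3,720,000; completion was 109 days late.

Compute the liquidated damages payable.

Liquidated damages: $106,190

First 104 days: 104 × $960 = $99,840
Remaining days: (109 − 104) × $1,270 = $6,350
Accrued per-day damages: $99,840 + $6,350 = $106,190
Cap: 12% of $3,720,000 = $446,400
Cap at $446,400: $106,190 is within the cap, no reduction.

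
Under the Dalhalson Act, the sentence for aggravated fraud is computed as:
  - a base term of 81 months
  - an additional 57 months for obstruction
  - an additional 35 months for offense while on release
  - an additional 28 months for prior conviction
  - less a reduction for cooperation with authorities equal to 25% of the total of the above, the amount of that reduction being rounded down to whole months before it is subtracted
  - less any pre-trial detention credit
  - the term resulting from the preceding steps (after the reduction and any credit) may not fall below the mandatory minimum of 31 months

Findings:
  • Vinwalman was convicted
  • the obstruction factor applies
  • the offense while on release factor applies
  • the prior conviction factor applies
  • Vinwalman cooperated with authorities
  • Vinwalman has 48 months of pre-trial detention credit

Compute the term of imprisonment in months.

Obstruction enhancement: +57 months
Offense while on release enhancement: +35 months
Prior conviction enhancement: +28 months
Adjusted term: 81 months + 57 months + 35 months + 28 months = 201 months
Cooperation with authorities reduction: 25% of 201 months = 50 months (rounded down)
After reduction: 201 − 50 = 151 months
Less pre-trial detention credit: 151 months − 48 months = 103 months
Minimum 31 months: 103 months meets the minimum, no increase.

103 months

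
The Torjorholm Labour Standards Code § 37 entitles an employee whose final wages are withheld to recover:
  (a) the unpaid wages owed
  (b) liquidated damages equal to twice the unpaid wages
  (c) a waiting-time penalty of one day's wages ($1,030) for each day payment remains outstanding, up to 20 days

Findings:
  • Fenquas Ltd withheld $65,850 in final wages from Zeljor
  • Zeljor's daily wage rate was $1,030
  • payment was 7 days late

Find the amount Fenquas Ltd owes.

$204,760

Doubled: 2 × $65,850 = $131,700
Penalty days: min(7, 20) = 7
Waiting-time penalty: 7 × $1,030 = $7,210
Total award: $65,850 + $131,700 + $7,210 = $204,760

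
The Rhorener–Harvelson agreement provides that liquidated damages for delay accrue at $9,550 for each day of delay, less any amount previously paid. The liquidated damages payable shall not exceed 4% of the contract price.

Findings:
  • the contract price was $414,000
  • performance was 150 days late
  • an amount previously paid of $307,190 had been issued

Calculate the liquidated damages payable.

Per-day damages: 150 × $9,550 = $1,432,500
Less amount previously paid: $1,432,500 − $307,190 = $1,125,310
Cap: 4% of $414,000 = $16,560
Cap at $16,560: $1,125,310 exceeds the cap → $16,560

$16,560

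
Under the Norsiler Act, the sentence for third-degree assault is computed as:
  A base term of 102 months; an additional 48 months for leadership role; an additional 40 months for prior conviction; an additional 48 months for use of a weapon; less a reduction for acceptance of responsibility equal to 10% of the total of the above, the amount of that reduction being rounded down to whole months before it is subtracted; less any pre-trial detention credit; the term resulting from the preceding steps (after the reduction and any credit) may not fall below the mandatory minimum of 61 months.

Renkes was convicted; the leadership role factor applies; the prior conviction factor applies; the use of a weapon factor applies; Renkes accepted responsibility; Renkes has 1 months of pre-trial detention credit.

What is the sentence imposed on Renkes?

Leadership role enhancement: +48 months
Prior conviction enhancement: +40 months
Use of a weapon enhancement: +48 months
Adjusted term: 102 months + 48 months + 40 months + 48 months = 238 months
Acceptance of responsibility reduction: 10% of 238 months = 23 months (rounded down)
After reduction: 238 − 23 = 215 months
Less pre-trial detention credit: 215 months − 1 months = 214 months
Minimum 61 months: 214 months meets the minimum, no increase.

214 months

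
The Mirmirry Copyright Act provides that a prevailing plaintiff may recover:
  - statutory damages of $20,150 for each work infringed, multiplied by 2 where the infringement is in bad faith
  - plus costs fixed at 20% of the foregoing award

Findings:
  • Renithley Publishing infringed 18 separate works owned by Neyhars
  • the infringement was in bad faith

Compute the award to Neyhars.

$870,480

Statutory damages: 18 × $20,150 = $362,700
Doubled: 2 × $362,700 = $725,400
Costs: 20% of $725,400 = $145,080
Award plus costs: $725,400 + $145,080 = $870,480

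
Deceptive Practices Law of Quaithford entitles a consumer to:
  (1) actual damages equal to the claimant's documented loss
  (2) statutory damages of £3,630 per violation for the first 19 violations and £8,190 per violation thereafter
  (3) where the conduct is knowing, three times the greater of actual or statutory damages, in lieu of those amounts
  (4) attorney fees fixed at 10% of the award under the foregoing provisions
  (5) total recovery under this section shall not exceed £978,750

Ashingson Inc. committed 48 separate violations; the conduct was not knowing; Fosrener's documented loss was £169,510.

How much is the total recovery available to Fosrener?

First 19 violations: 19 × £3,630 = £68,970
Remaining violations: (48 − 19) × £8,190 = £237,510
Statutory damages: £68,970 + £237,510 = £306,480
Conduct not knowing: the in-lieu enhancement does not apply.
Actual plus statutory damages: £169,510 + £306,480 = £475,990
Attorney fees: 10% of £475,990 = £47,599
Total before cap: £475,990 + £47,599 = £523,589
Cap at £978,750: £523,589 is within the cap, no reduction.

£523,589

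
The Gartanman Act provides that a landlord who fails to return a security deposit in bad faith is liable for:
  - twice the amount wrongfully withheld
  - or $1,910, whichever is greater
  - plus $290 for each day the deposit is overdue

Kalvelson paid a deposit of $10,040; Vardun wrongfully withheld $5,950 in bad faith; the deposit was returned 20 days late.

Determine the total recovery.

Doubled: 2 × $5,950 = $11,900
Minimum $1,910: $11,900 meets the minimum, no increase.
Late-return penalty: 20 × $290 = $5,800
Damages plus late penalty: $11,900 + $5,800 = $17,700

$17,700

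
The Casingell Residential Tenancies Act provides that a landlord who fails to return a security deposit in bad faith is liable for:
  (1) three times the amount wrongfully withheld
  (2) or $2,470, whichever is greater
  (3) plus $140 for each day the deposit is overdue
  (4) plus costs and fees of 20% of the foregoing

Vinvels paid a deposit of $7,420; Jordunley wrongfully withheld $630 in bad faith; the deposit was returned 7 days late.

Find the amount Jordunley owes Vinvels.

$4,140

Trebled: 3 × $630 = $1,890
Minimum $2,470: $1,890 is below the minimum → $2,470
Late-return penalty: 7 × $140 = $980
Damages plus late penalty: $2,470 + $980 = $3,450
Costs and fees: 20% of $3,450 = $690
Total recovery: $3,450 + $690 = $4,140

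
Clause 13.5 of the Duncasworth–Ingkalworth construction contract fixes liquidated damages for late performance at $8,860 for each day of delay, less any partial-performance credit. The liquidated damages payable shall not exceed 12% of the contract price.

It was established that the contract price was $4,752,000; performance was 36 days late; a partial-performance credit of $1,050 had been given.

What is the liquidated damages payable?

Liquidated damages: $317,910

Per-day damages: 36 × $8,860 = $318,960
Less partial-performance credit: $318,960 − $1,050 = $317,910
Cap: 12% of $4,752,000 = $570,240
Cap at $570,240: $317,910 is within the cap, no reduction.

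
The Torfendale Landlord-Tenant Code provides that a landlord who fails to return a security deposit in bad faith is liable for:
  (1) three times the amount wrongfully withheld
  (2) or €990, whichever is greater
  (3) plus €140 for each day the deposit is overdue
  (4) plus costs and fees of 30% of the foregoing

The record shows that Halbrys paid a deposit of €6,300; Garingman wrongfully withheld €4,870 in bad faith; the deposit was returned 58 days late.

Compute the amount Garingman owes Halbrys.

Trebled: 3 × €4,870 = €14,610
Minimum €990: €14,610 meets the minimum, no increase.
Late-return penalty: 58 × €140 = €8,120
Damages plus late penalty: €14,610 + €8,120 = €22,730
Costs and fees: 30% of €22,730 = €6,819
Total recovery: €22,730 + €6,819 = €29,549

€29,549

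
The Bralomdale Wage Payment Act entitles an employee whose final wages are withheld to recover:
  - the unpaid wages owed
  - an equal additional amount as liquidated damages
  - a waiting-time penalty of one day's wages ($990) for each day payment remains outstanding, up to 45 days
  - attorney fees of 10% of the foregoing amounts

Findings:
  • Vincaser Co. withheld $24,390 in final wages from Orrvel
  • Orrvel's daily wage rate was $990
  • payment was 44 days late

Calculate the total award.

Total award: $101,574

Liquidated damages (equal amount): $24,390
Penalty days: min(44, 45) = 44
Waiting-time penalty: 44 × $990 = $43,560
Subtotal: $24,390 + $24,390 + $43,560 = $92,340
Attorney fees: 10% of $92,340 = $9,234
Total award: $92,340 + $9,234 = $101,574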